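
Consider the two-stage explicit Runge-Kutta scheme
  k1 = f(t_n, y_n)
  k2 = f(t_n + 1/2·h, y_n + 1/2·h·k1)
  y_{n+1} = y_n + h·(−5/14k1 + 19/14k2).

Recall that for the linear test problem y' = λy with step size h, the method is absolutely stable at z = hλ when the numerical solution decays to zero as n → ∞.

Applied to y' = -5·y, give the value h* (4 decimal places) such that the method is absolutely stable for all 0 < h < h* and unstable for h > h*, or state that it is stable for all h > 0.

On y'=λy, z=hλ:
  k1=λy_n ⇒ h·k1=z·y_n;  k2=λ(1+1/2z)y_n ⇒ h·k2=z(1+1/2z)y_n
  y_{n+1}/y_n = 1 − 5/14z + 19/14z(1+1/2z) = 1 + z + 19/28z²
  ⇒ R(z) = 1 + z + 19/28z².

Find x<0 with |R(x)|<1.
x=-1.8: |R|=1.3986
R=1: x+19/28x²=0 ⇒ x=−28/19=-1.4737; min R=1−1/(4·19/28)=0.6316>−1
Confirm numerically:
  x=-1.378: |R|=0.91053 <1
  x=-1.319: |R|=0.86155 <1
  x=-0.944: |R|=0.66070 <1
  x=-0.593: |R|=0.64562 <1
  x=-2.025: |R|=1.75757 >1
  x=-1.501: |R|=1.02782 >1
Interval (-1.4737, 0).

(-1.4737,0); λ=-5 ⇒ h* = (28/19)/5 = 0.2947.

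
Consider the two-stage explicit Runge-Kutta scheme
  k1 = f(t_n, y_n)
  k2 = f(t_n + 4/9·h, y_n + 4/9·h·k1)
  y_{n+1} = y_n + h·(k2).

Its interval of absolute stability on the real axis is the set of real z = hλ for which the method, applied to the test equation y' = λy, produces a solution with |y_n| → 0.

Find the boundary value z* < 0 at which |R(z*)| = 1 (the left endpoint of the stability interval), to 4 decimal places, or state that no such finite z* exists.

z* = -2.2500.

Test eqn y'=λy, z=hλ:
  k1=λy_n ⇒ h·k1=z·y_n;  k2=λ(1+4/9z)y_n ⇒ h·k2=z(1+4/9z)y_n
  y_{n+1}/y_n = 1 + z(1+4/9z) = 1 + z + 4/9z²
  ⇒ R(z) = 1 + z + 4/9z².

Find x<0 with |R(x)|<1.
x=-0.74: |R|=0.5034
R=1: x+4/9x²=0 ⇒ x=−9/4=-2.2500; min R=1−1/(4·4/9)=0.4375>−1
Confirm numerically:
  x=-1.939: |R|=0.73199 <1
  x=-1.378: |R|=0.46595 <1
  x=-1.093: |R|=0.43796 <1
  x=-2.704: |R|=1.54561 >1
  x=-2.556: |R|=1.34762 >1
  x=-2.314: |R|=1.06582 >1
Interval (-2.2500, 0).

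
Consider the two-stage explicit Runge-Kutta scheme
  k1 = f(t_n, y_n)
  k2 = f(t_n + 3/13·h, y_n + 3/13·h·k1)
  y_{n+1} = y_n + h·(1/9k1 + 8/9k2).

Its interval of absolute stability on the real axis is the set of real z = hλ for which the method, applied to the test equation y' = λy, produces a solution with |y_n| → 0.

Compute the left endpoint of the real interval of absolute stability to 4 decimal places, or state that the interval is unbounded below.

left endpoint -4.8750.

Set f=λy, z=hλ:
  k1=λy_n ⇒ h·k1=z·y_n;  k2=λ(1+3/13z)y_n ⇒ h·k2=z(1+3/13z)y_n
  y_{n+1}/y_n = 1 + 1/9z + 8/9z(1+3/13z) = 1 + z + 8/39z²
  ⇒ R(z) = 1 + z + 8/39z².

Need |R(x)|<1, x<0.
x=-1.61: |R|=0.0783
R=1: x+8/39x²=0 ⇒ x=−39/8=-4.8750; min R=1−1/(4·8/39)=-0.2188>−1
Confirm numerically:
  x=-4.429: |R|=0.59480 <1
  x=-3.553: |R|=0.03650 <1
  x=-3.403: |R|=0.02753 <1
  x=-5.042: |R|=1.17272 >1
  x=-5.033: |R|=1.16312 >1
  x=-4.905: |R|=1.03018 >1
Interval (-4.8750, 0).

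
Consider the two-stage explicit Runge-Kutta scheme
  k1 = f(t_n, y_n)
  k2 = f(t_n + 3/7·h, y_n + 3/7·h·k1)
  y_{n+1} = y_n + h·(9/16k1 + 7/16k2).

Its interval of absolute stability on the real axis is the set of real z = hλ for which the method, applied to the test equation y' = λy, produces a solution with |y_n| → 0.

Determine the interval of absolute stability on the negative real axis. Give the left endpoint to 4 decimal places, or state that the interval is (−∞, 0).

z∈(-5.3333,0).

On y'=λy, z=hλ:
  k1=λy_n ⇒ h·k1=z·y_n;  k2=λ(1+3/7z)y_n ⇒ h·k2=z(1+3/7z)y_n
  y_{n+1}/y_n = 1 + 9/16z + 7/16z(1+3/7z) = 1 + z + 3/16z²
  R(z) = 1 + z + 3/16z².

Boundary: |R(x)|=1, x<0.
x=-0.54: |R|=0.5147
R=1: x+3/16x²=0 ⇒ x=−16/3=-5.3333; min R=1−1/(4·3/16)=-0.3333>−1
Confirm numerically:
  x=-5.307: |R|=0.97380 <1
  x=-4.200: |R|=0.10750 <1
  x=-3.894: |R|=0.05089 <1
  x=-3.129: |R|=0.29325 <1
  x=-5.932: |R|=1.66587 >1
  x=-5.847: |R|=1.56314 >1
  x=-5.522: |R|=1.19534 >1
So |R|<1 on (-5.3333, 0).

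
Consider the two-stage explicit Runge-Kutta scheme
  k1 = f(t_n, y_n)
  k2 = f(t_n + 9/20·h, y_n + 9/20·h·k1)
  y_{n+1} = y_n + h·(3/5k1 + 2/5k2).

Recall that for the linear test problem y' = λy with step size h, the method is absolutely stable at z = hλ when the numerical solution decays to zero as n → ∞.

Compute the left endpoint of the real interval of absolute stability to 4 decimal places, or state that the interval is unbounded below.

Set f=λy, z=hλ:
  k1=λy_n ⇒ h·k1=z·y_n;  k2=λ(1+9/20z)y_n ⇒ h·k2=z(1+9/20z)y_n
  y_{n+1}/y_n = 1 + 3/5z + 2/5z(1+9/20z) = 1 + z + 9/50z²
  Hence R(z) = 1 + z + 9/50z².

Find x<0 with |R(x)|<1.
x=-0.81: |R|=0.3081
R=1: x+9/50x²=0 ⇒ x=−50/9=-5.5556; min R=1−1/(4·9/50)=-0.3889>−1
Confirm numerically:
  x=-5.480: |R|=0.92547 <1
  x=-4.977: |R|=0.48170 <1
  x=-4.094: |R|=0.07705 <1
  x=-5.868: |R|=1.33002 >1
  x=-5.656: |R|=1.10226 >1
So |R|<1 on (-5.5556, 0).

z* = -5.5556.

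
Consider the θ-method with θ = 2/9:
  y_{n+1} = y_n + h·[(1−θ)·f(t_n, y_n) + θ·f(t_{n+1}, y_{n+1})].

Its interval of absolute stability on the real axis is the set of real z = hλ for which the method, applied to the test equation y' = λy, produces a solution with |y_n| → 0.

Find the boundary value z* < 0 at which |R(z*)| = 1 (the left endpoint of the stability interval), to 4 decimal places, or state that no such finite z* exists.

Test eqn y'=λy, z=hλ:
  y_{n+1} = y_n + z·[7/9·y_n + 2/9·y_{n+1}] ⇒ (1 − 2/9z)y_{n+1} = (1 + 7/9z)y_n
  Hence R(z) = (1 + 7/9z)/(1 − 2/9z).

Need |R(x)|<1, x<0.
x=-1.15: |R|=0.0841
R=−1: 1+7/9x = −1+2/9x ⇒ -5/9x=2 ⇒ x=2/(-5/9)=-3.6000
Confirm numerically:
  x=-2.698: |R|=0.68672 <1
  x=-2.014: |R|=0.39131 <1
  x=-1.977: |R|=0.37355 <1
  x=-1.553: |R|=0.15455 <1
  x=-4.042: |R|=1.12936 >1
  x=-3.836: |R|=1.07078 >1
  x=-3.739: |R|=1.04218 >1
Interval (-3.6000, 0).

left endpoint -3.6000.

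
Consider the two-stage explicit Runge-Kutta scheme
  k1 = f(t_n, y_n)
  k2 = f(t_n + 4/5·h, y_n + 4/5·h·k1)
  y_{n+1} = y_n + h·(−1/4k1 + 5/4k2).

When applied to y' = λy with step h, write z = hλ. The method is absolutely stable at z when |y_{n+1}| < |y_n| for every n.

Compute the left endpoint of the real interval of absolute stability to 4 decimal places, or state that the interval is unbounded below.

z* = -1.0000.

On y'=λy, z=hλ:
  k1=λy_n ⇒ h·k1=z·y_n;  k2=λ(1+4/5z)y_n ⇒ h·k2=z(1+4/5z)y_n
  y_{n+1}/y_n = 1 − 1/4z + 5/4z(1+4/5z) = 1 + z + z²
  so R(z) = 1 + z + z².

Need |R(x)|<1, x<0.
x=-1.07: |R|=1.0749
R=1: x+1x²=0 ⇒ x=−1=-1.0000; min R=1−1/(4·1)=0.7500>−1
Confirm numerically:
  x=-0.820: |R|=0.85240 <1
  x=-0.602: |R|=0.76040 <1
  x=-0.542: |R|=0.75176 <1
  x=-1.558: |R|=1.86936 >1
  x=-1.134: |R|=1.15196 >1
  x=-1.124: |R|=1.13938 >1
Interval (-1.0000, 0).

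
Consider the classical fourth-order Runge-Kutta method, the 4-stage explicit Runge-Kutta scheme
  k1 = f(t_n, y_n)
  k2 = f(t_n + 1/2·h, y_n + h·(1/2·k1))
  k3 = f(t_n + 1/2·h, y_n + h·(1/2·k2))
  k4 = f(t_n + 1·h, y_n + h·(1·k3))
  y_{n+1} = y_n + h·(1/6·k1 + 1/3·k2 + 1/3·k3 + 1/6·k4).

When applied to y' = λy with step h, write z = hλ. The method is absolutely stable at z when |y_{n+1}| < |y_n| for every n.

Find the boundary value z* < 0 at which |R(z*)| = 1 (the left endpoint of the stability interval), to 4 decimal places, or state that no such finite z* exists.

On y'=λy, z=hλ:
  order 4, 4-stage ⇒ R(z)=1+z+z^2/2+z^3/6+z^4/24
  (e.g. R(-1.05)=0.35896, |R|=0.35896)

Need |R(x)|<1, x<0.
x=-1.05: |R|=0.3590
|R(-1.56)|=0.2708 |R(-1.19)|=0.3207 |R(-0.81)|=0.4474
Bisect:
  x_lo=-3.6576 |R|=3.3332  x_hi=-0.1099 |R|=0.8959
  mid=-1.88373 |R|=0.30108 →hi
  mid=-2.77065 |R|=0.97814 →hi
  mid=-3.21411 |R|=1.86388 →lo
  mid=-2.99238 |R|=1.35983 →lo
  mid=-2.88151 |R|=1.15503 →lo
  mid=-2.82608 |R|=1.06326 →lo
  mid=-2.79837 |R|=1.01989 →lo
  mid=-2.78451 |R|=0.99882 →hi
  mid=-2.79144 |R|=1.00930 →lo
  mid=-2.78797 |R|=1.00405 →lo
  ...
  [-2.78537,-2.78516] ⇒ x*=-2.7853
Interval (-2.7853, 0).

z* = -2.7853.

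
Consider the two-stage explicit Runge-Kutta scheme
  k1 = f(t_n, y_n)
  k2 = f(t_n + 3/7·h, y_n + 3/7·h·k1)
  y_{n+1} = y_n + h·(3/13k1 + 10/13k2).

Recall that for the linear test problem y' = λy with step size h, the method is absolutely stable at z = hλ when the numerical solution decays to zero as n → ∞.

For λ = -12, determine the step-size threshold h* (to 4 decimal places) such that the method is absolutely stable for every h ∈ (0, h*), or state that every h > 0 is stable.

(-3.0333,0); λ=-12 ⇒ h* = (91/30)/12 = 0.2528.

With y'=λy (z=hλ):
  k1=λy_n ⇒ h·k1=z·y_n;  k2=λ(1+3/7z)y_n ⇒ h·k2=z(1+3/7z)y_n
  y_{n+1}/y_n = 1 + 3/13z + 10/13z(1+3/7z) = 1 + z + 30/91z²
  ⇒ R(z) = 1 + z + 30/91z².

Need |R(x)|<1, x<0.
x=-1.18: |R|=0.2790
R=1: x+30/91x²=0 ⇒ x=−91/30=-3.0333; min R=1−1/(4·30/91)=0.2417>−1
Confirm numerically:
  x=-2.685: |R|=0.69167 <1
  x=-2.403: |R|=0.50065 <1
  x=-1.546: |R|=0.24195 <1
  x=-3.508: |R|=1.54894 >1
  x=-3.310: |R|=1.30190 >1
  x=-3.245: |R|=1.22644 >1
So |R|<1 on (-3.0333, 0).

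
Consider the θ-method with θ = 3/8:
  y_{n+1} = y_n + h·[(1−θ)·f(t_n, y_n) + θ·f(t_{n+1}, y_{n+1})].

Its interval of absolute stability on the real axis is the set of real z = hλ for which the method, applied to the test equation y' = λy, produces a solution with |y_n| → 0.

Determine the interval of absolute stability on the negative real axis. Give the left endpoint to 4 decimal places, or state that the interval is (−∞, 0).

Set f=λy, z=hλ:
  y_{n+1} = y_n + z·[5/8·y_n + 3/8·y_{n+1}] ⇒ (1 − 3/8z)y_{n+1} = (1 + 5/8z)y_n
  Hence R(z) = (1 + 5/8z)/(1 − 3/8z).

Solve |R(x)|<1 on ℝ⁻.
x=-0.56: |R|=0.5372
R=−1: 1+5/8x = −1+3/8x ⇒ -1/4x=2 ⇒ x=2/(-1/4)=-8.0000
Confirm numerically:
  x=-7.958: |R|=0.99736 <1
  x=-7.799: |R|=0.98720 <1
  x=-6.902: |R|=0.92350 <1
  x=-6.273: |R|=0.87121 <1
  x=-8.526: |R|=1.03133 >1
  x=-8.473: |R|=1.02831 >1
  x=-8.345: |R|=1.02089 >1
Stable set (-8.0000, 0).

(-8.0000, 0).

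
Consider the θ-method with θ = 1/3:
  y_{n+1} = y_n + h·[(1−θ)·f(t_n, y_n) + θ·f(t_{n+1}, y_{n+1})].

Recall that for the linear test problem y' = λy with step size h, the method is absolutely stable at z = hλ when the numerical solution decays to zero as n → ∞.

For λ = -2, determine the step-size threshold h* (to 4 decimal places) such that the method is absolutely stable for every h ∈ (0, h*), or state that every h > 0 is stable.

On y'=λy, z=hλ:
  y_{n+1} = y_n + z·[2/3·y_n + 1/3·y_{n+1}] ⇒ (1 − 1/3z)y_{n+1} = (1 + 2/3z)y_n
  so R(z) = (1 + 2/3z)/(1 − 1/3z).

Find x<0 with |R(x)|<1.
x=-0.8: |R|=0.3684
R=−1: 1+2/3x = −1+1/3x ⇒ -1/3x=2 ⇒ x=2/(-1/3)=-6.0000
Confirm numerically:
  x=-4.963: |R|=0.86977 <1
  x=-4.011: |R|=0.71630 <1
  x=-2.715: |R|=0.42520 <1
  x=-6.486: |R|=1.05123 >1
  x=-6.219: |R|=1.02376 >1
  x=-6.122: |R|=1.01337 >1
So |R|<1 on (-6.0000, 0).

(-6.0000,0); λ=-2 ⇒ h* = (6)/2 = 3.0000.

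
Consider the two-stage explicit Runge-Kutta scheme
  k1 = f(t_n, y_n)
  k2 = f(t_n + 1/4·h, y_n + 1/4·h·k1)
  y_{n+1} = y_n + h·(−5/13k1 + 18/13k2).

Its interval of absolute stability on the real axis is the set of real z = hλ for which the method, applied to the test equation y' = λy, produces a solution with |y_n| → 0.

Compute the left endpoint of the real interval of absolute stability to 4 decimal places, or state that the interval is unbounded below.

Test eqn y'=λy, z=hλ:
  k1=λy_n ⇒ h·k1=z·y_n;  k2=λ(1+1/4z)y_n ⇒ h·k2=z(1+1/4z)y_n
  y_{n+1}/y_n = 1 − 5/13z + 18/13z(1+1/4z) = 1 + z + 9/26z²
  ⇒ R(z) = 1 + z + 9/26z².

Solve |R(x)|<1 on ℝ⁻.
x=-0.58: |R|=0.5364
R=1: x+9/26x²=0 ⇒ x=−26/9=-2.8889; min R=1−1/(4·9/26)=0.2778>−1
Confirm numerically:
  x=-1.920: |R|=0.35606 <1
  x=-1.538: |R|=0.28081 <1
  x=-1.451: |R|=0.27779 <1
  x=-3.428: |R|=1.63972 >1
  x=-3.315: |R|=1.48896 >1
  x=-3.043: |R|=1.16233 >1
So |R|<1 on (-2.8889, 0).

z* = -2.8889.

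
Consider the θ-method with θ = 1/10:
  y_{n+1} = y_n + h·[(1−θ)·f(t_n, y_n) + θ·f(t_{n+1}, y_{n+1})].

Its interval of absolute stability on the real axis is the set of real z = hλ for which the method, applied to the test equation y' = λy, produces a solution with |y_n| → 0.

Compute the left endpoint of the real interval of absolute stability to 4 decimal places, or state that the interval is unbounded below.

left endpoint -2.5000.

On y'=λy, z=hλ:
  y_{n+1} = y_n + z·[9/10·y_n + 1/10·y_{n+1}] ⇒ (1 − 1/10z)y_{n+1} = (1 + 9/10z)y_n
  so R(z) = (1 + 9/10z)/(1 − 1/10z).

Find x<0 with |R(x)|<1.
x=-0.33: |R|=0.6805
R=−1: 1+9/10x = −1+1/10x ⇒ -4/5x=2 ⇒ x=2/(-4/5)=-2.5000
Confirm numerically:
  x=-2.387: |R|=0.92702 <1
  x=-2.019: |R|=0.67984 <1
  x=-1.732: |R|=0.47630 <1
  x=-1.729: |R|=0.47412 <1
  x=-3.018: |R|=1.31833 >1
  x=-2.704: |R|=1.12846 >1
  x=-2.571: |R|=1.04518 >1
Stable set (-2.5000, 0).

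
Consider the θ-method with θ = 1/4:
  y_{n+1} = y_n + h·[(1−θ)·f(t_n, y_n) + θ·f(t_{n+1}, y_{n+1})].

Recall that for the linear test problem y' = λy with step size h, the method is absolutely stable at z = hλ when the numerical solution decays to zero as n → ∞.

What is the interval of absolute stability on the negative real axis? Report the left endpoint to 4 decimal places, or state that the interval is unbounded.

Set f=λy, z=hλ:
  y_{n+1} = y_n + z·[3/4·y_n + 1/4·y_{n+1}] ⇒ (1 − 1/4z)y_{n+1} = (1 + 3/4z)y_n
  ⇒ R(z) = (1 + 3/4z)/(1 − 1/4z).

Find x<0 with |R(x)|<1.
x=-1.63: |R|=0.1581
R=−1: 1+3/4x = −1+1/4x ⇒ -1/2x=2 ⇒ x=2/(-1/2)=-4.0000
Confirm numerically:
  x=-3.198: |R|=0.77716 <1
  x=-2.395: |R|=0.49805 <1
  x=-2.171: |R|=0.40723 <1
  x=-4.402: |R|=1.09569 >1
  x=-4.051: |R|=1.01267 >1
So |R|<1 on (-4.0000, 0).

(-4.0000, 0).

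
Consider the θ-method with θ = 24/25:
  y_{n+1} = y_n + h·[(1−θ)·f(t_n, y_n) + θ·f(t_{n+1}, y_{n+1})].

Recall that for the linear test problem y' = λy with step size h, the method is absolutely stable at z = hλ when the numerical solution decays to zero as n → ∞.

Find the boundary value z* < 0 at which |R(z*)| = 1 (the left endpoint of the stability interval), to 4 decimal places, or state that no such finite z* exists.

unbounded; (−∞, 0).

Test eqn y'=λy, z=hλ:
  y_{n+1} = y_n + z·[1/25·y_n + 24/25·y_{n+1}] ⇒ (1 − 24/25z)y_{n+1} = (1 + 1/25z)y_n
  R(z) = (1 + 1/25z)/(1 − 24/25z).

Need |R(x)|<1, x<0.
x=-1.69: |R|=0.3556
x=-2: |R|=0.3151
x=-10: |R|=0.0566
x=-100: |R|=0.0309
θ=24/25≥1/2 ⇒ |1+1/25x|<|1−24/25x| ∀x<0 ⇒ unbounded interval.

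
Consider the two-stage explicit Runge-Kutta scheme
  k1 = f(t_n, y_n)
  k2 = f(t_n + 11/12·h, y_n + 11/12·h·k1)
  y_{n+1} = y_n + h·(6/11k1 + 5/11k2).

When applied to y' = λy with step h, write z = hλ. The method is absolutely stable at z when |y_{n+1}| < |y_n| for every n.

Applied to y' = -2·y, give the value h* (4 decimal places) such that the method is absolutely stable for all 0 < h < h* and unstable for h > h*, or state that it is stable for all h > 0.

Set f=λy, z=hλ:
  k1=λy_n ⇒ h·k1=z·y_n;  k2=λ(1+11/12z)y_n ⇒ h·k2=z(1+11/12z)y_n
  y_{n+1}/y_n = 1 + 6/11z + 5/11z(1+11/12z) = 1 + z + 5/12z²
  ⇒ R(z) = 1 + z + 5/12z².

Solve |R(x)|<1 on ℝ⁻.
x=-0.6: |R|=0.5500
R=1: x+5/12x²=0 ⇒ x=−12/5=-2.4000; min R=1−1/(4·5/12)=0.4000>−1
Confirm numerically:
  x=-2.337: |R|=0.93865 <1
  x=-2.266: |R|=0.87348 <1
  x=-1.992: |R|=0.66136 <1
  x=-2.906: |R|=1.61268 >1
  x=-2.863: |R|=1.55232 >1
  x=-2.855: |R|=1.54126 >1
So |R|<1 on (-2.4000, 0).

(-2.4000,0); λ=-2 ⇒ h* = (12/5)/2 = 1.2000.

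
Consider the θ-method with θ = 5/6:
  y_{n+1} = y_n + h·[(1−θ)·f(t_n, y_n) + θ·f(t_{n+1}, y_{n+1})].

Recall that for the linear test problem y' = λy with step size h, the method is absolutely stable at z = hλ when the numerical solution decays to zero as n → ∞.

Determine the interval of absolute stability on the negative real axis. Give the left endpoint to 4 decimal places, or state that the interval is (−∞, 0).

interval (−∞, 0).

On y'=λy, z=hλ:
  y_{n+1} = y_n + z·[1/6·y_n + 5/6·y_{n+1}] ⇒ (1 − 5/6z)y_{n+1} = (1 + 1/6z)y_n
  so R(z) = (1 + 1/6z)/(1 − 5/6z).

Need |R(x)|<1, x<0.
x=-1.17: |R|=0.4076
x=-2: |R|=0.2500
x=-10: |R|=0.0714
x=-100: |R|=0.1858
θ=5/6≥1/2 ⇒ |1+1/6x|<|1−5/6x| ∀x<0 ⇒ interval (−∞,0).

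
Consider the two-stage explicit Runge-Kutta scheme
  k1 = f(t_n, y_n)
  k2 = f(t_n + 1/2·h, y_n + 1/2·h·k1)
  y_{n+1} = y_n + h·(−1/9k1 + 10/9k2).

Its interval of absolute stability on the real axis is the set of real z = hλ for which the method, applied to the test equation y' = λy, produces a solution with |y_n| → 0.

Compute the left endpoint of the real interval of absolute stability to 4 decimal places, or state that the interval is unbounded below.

Test eqn y'=λy, z=hλ:
  k1=λy_n ⇒ h·k1=z·y_n;  k2=λ(1+1/2z)y_n ⇒ h·k2=z(1+1/2z)y_n
  y_{n+1}/y_n = 1 − 1/9z + 10/9z(1+1/2z) = 1 + z + 5/9z²
  R(z) = 1 + z + 5/9z².

Need |R(x)|<1, x<0.
x=-0.94: |R|=0.5509
R=1: x+5/9x²=0 ⇒ x=−9/5=-1.8000; min R=1−1/(4·5/9)=0.5500>−1
Confirm numerically:
  x=-1.779: |R|=0.97924 <1
  x=-1.205: |R|=0.60168 <1
  x=-1.034: |R|=0.55998 <1
  x=-2.349: |R|=1.71645 >1
  x=-1.968: |R|=1.18368 >1
So |R|<1 on (-1.8000, 0).

z* = -1.8000.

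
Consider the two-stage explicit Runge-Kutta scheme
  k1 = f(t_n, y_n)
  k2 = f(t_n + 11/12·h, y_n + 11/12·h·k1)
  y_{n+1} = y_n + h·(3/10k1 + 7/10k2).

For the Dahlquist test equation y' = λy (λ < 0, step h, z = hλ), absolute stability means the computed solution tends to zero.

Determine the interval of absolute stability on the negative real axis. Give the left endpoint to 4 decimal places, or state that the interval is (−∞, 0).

On y'=λy, z=hλ:
  k1=λy_n ⇒ h·k1=z·y_n;  k2=λ(1+11/12z)y_n ⇒ h·k2=z(1+11/12z)y_n
  y_{n+1}/y_n = 1 + 3/10z + 7/10z(1+11/12z) = 1 + z + 77/120z²
  so R(z) = 1 + z + 77/120z².

Solve |R(x)|<1 on ℝ⁻.
x=-1.59: |R|=1.0322
R=1: x+77/120x²=0 ⇒ x=−120/77=-1.5584; min R=1−1/(4·77/120)=0.6104>−1
Confirm numerically:
  x=-1.422: |R|=0.87550 <1
  x=-1.381: |R|=0.84276 <1
  x=-1.017: |R|=0.64667 <1
  x=-1.851: |R|=1.34748 >1
  x=-1.729: |R|=1.18922 >1
  x=-1.658: |R|=1.10592 >1
Stable set (-1.5584, 0).

z∈(-1.5584,0).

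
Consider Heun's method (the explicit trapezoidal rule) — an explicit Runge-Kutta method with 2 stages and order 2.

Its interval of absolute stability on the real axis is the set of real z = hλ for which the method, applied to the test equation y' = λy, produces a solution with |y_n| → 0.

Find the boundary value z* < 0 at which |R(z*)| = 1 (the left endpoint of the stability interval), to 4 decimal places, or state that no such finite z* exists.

z* = -2.0000.

Test eqn y'=λy, z=hλ:
  order 2, 2-stage ⇒ R(z)=1+z+z^2/2
  (e.g. R(-0.78)=0.52420, |R|=0.52420)

Boundary: |R(x)|=1, x<0.
x=-0.78: |R|=0.5242
|R(-2.37)|=1.4385 |R(-1.58)|=0.6682 |R(-0.74)|=0.5338
Bisect:
  x_lo=-2.7563 |R|=2.0422  x_hi=-0.1919 |R|=0.8265
  mid=-1.47409 |R|=0.61238 →hi
  mid=-2.11517 |R|=1.12181 →lo
  mid=-1.79463 |R|=0.81572 →hi
  mid=-1.95490 |R|=0.95592 →hi
  mid=-2.03504 |R|=1.03565 →lo
  mid=-1.99497 |R|=0.99498 →hi
  mid=-2.01500 |R|=1.01512 →lo
  mid=-2.00499 |R|=1.00500 →lo
  ...
  [-2.00014,-1.99998] ⇒ x*=-2.0000
Interval (-2.0000, 0).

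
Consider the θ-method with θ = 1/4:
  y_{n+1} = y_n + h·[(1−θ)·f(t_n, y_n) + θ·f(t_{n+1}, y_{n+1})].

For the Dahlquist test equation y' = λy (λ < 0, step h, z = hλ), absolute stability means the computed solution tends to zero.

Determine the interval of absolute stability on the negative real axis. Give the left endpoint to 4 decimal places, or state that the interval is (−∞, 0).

(-4.0000, 0).

On y'=λy, z=hλ:
  y_{n+1} = y_n + z·[3/4·y_n + 1/4·y_{n+1}] ⇒ (1 − 1/4z)y_{n+1} = (1 + 3/4z)y_n
  Hence R(z) = (1 + 3/4z)/(1 − 1/4z).

Need |R(x)|<1, x<0.
x=-1.07: |R|=0.1558
R=−1: 1+3/4x = −1+1/4x ⇒ -1/2x=2 ⇒ x=2/(-1/2)=-4.0000
Confirm numerically:
  x=-3.620: |R|=0.90026 <1
  x=-3.448: |R|=0.85177 <1
  x=-2.056: |R|=0.35799 <1
  x=-4.304: |R|=1.07322 >1
  x=-4.281: |R|=1.06787 >1
So |R|<1 on (-4.0000, 0).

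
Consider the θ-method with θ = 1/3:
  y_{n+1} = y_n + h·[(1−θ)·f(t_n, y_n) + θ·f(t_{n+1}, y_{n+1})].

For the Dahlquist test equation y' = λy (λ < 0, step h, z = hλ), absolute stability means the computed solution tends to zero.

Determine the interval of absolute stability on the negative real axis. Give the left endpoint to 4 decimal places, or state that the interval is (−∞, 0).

z∈(-6.0000,0).

Test eqn y'=λy, z=hλ:
  y_{n+1} = y_n + z·[2/3·y_n + 1/3·y_{n+1}] ⇒ (1 − 1/3z)y_{n+1} = (1 + 2/3z)y_n
  R(z) = (1 + 2/3z)/(1 − 1/3z).

Need |R(x)|<1, x<0.
x=-0.61: |R|=0.4931
R=−1: 1+2/3x = −1+1/3x ⇒ -1/3x=2 ⇒ x=2/(-1/3)=-6.0000
Confirm numerically:
  x=-4.694: |R|=0.83026 <1
  x=-4.239: |R|=0.75673 <1
  x=-4.039: |R|=0.72141 <1
  x=-3.328: |R|=0.57775 <1
  x=-6.519: |R|=1.05452 >1
  x=-6.134: |R|=1.01467 >1
Interval (-6.0000, 0).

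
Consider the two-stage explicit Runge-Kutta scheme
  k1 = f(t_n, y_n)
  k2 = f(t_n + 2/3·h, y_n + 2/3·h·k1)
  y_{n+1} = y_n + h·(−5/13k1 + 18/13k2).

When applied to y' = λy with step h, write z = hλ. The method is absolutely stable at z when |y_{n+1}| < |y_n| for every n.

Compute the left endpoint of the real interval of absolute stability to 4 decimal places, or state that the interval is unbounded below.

Test eqn y'=λy, z=hλ:
  k1=λy_n ⇒ h·k1=z·y_n;  k2=λ(1+2/3z)y_n ⇒ h·k2=z(1+2/3z)y_n
  y_{n+1}/y_n = 1 − 5/13z + 18/13z(1+2/3z) = 1 + z + 12/13z²
  so R(z) = 1 + z + 12/13z².

Need |R(x)|<1, x<0.
x=-0.65: |R|=0.7400
R=1: x+12/13x²=0 ⇒ x=−13/12=-1.0833; min R=1−1/(4·12/13)=0.7292>−1
Confirm numerically:
  x=-1.048: |R|=0.96582 <1
  x=-1.016: |R|=0.93685 <1
  x=-0.893: |R|=0.84311 <1
  x=-0.472: |R|=0.73365 <1
  x=-1.649: |R|=1.86103 >1
  x=-1.419: |R|=1.43967 >1
  x=-1.114: |R|=1.03153 >1
Interval (-1.0833, 0).

z* = -1.0833.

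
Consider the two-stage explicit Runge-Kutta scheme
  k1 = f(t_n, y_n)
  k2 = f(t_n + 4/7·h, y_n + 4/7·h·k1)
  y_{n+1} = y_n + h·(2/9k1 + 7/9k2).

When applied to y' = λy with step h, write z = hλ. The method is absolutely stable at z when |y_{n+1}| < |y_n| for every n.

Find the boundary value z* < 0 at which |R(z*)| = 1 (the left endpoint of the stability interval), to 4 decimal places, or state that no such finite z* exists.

left endpoint -2.2500.

Set f=λy, z=hλ:
  k1=λy_n ⇒ h·k1=z·y_n;  k2=λ(1+4/7z)y_n ⇒ h·k2=z(1+4/7z)y_n
  y_{n+1}/y_n = 1 + 2/9z + 7/9z(1+4/7z) = 1 + z + 4/9z²
  Hence R(z) = 1 + z + 4/9z².

Need |R(x)|<1, x<0.
x=-0.64: |R|=0.5420
R=1: x+4/9x²=0 ⇒ x=−9/4=-2.2500; min R=1−1/(4·4/9)=0.4375>−1
Confirm numerically:
  x=-1.565: |R|=0.52354 <1
  x=-1.159: |R|=0.43801 <1
  x=-1.059: |R|=0.43944 <1
  x=-2.394: |R|=1.15322 >1
  x=-2.348: |R|=1.10227 >1
  x=-2.308: |R|=1.05950 >1
So |R|<1 on (-2.2500, 0).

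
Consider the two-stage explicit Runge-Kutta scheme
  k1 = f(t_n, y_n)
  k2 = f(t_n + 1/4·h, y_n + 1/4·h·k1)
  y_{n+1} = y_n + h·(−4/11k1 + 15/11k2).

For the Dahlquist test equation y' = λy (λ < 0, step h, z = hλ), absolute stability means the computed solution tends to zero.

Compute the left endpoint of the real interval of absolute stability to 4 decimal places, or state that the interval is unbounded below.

left endpoint -2.9333.

Test eqn y'=λy, z=hλ:
  k1=λy_n ⇒ h·k1=z·y_n;  k2=λ(1+1/4z)y_n ⇒ h·k2=z(1+1/4z)y_n
  y_{n+1}/y_n = 1 − 4/11z + 15/11z(1+1/4z) = 1 + z + 15/44z²
  Hence R(z) = 1 + z + 15/44z².

Solve |R(x)|<1 on ℝ⁻.
x=-0.73: |R|=0.4517
R=1: x+15/44x²=0 ⇒ x=−44/15=-2.9333; min R=1−1/(4·15/44)=0.2667>−1
Confirm numerically:
  x=-2.366: |R|=0.54239 <1
  x=-1.708: |R|=0.28652 <1
  x=-1.637: |R|=0.27656 <1
  x=-1.206: |R|=0.28983 <1
  x=-3.235: |R|=1.33269 >1
  x=-3.219: |R|=1.31349 >1
  x=-3.149: |R|=1.23152 >1
Interval (-2.9333, 0).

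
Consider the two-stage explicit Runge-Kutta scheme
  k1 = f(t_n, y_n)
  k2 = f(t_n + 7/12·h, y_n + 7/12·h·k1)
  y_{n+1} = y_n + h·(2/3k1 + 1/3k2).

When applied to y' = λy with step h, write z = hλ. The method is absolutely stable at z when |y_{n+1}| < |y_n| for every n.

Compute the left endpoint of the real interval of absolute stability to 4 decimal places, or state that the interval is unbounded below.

left endpoint -5.1429.

Test eqn y'=λy, z=hλ:
  k1=λy_n ⇒ h·k1=z·y_n;  k2=λ(1+7/12z)y_n ⇒ h·k2=z(1+7/12z)y_n
  y_{n+1}/y_n = 1 + 2/3z + 1/3z(1+7/12z) = 1 + z + 7/36z²
  so R(z) = 1 + z + 7/36z².

Boundary: |R(x)|=1, x<0.
x=-0.33: |R|=0.6912
R=1: x+7/36x²=0 ⇒ x=−36/7=-5.1429; min R=1−1/(4·7/36)=-0.2857>−1
Confirm numerically:
  x=-4.583: |R|=0.50109 <1
  x=-4.050: |R|=0.13937 <1
  x=-3.770: |R|=0.00638 <1
  x=-5.397: |R|=1.26670 >1
  x=-5.265: |R|=1.12504 >1
Interval (-5.1429, 0).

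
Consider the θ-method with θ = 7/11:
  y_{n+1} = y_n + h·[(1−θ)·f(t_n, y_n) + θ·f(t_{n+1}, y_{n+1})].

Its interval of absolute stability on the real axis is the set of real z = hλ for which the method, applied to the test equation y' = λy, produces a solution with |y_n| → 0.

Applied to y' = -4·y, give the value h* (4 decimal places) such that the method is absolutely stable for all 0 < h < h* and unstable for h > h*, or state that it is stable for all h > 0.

unbounded; (−∞, 0). Any h>0 works for λ=-4.

On y'=λy, z=hλ:
  y_{n+1} = y_n + z·[4/11·y_n + 7/11·y_{n+1}] ⇒ (1 − 7/11z)y_{n+1} = (1 + 4/11z)y_n
  so R(z) = (1 + 4/11z)/(1 − 7/11z).

Find x<0 with |R(x)|<1.
x=-1.3: |R|=0.2886
x=-2: |R|=0.1200
x=-10: |R|=0.3580
x=-100: |R|=0.5471
θ=7/11≥1/2 ⇒ |1+4/11x|<|1−7/11x| ∀x<0 ⇒ unbounded interval.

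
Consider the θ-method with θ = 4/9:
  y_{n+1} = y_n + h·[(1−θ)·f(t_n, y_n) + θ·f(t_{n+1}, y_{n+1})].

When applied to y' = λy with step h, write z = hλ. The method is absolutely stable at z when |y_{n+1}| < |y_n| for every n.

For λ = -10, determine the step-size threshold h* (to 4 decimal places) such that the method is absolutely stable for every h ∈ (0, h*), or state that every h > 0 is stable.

With y'=λy (z=hλ):
  y_{n+1} = y_n + z·[5/9·y_n + 4/9·y_{n+1}] ⇒ (1 − 4/9z)y_{n+1} = (1 + 5/9z)y_n
  Hence R(z) = (1 + 5/9z)/(1 − 4/9z).

Need |R(x)|<1, x<0.
x=-1.05: |R|=0.2841
R=−1: 1+5/9x = −1+4/9x ⇒ -1/9x=2 ⇒ x=2/(-1/9)=-18.0000
Confirm numerically:
  x=-17.800: |R|=0.99751 <1
  x=-15.800: |R|=0.96953 <1
  x=-12.276: |R|=0.90149 <1
  x=-8.052: |R|=0.75859 <1
  x=-18.491: |R|=1.00592 >1
  x=-18.430: |R|=1.00520 >1
  x=-18.418: |R|=1.00506 >1
Stable set (-18.0000, 0).

(-18.0000,0); λ=-10 ⇒ h* = (18)/10 = 1.8000.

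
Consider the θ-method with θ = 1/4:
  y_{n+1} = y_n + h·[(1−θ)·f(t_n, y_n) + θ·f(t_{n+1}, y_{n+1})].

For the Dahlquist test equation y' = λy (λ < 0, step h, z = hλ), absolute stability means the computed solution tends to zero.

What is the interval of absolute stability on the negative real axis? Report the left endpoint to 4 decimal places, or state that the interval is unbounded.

With y'=λy (z=hλ):
  y_{n+1} = y_n + z·[3/4·y_n + 1/4·y_{n+1}] ⇒ (1 − 1/4z)y_{n+1} = (1 + 3/4z)y_n
  so R(z) = (1 + 3/4z)/(1 − 1/4z).

Find x<0 with |R(x)|<1.
x=-0.35: |R|=0.6782
R=−1: 1+3/4x = −1+1/4x ⇒ -1/2x=2 ⇒ x=2/(-1/2)=-4.0000
Confirm numerically:
  x=-2.919: |R|=0.68753 <1
  x=-2.683: |R|=0.60587 <1
  x=-2.439: |R|=0.51514 <1
  x=-4.540: |R|=1.12646 >1
  x=-4.058: |R|=1.01440 >1
  x=-4.025: |R|=1.00623 >1
Interval (-4.0000, 0).

z∈(-4.0000,0).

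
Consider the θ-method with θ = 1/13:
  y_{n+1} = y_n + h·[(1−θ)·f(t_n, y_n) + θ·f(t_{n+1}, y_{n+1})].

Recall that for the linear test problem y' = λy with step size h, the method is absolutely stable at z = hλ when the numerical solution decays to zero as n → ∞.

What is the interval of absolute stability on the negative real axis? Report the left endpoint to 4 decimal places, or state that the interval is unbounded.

Set f=λy, z=hλ:
  y_{n+1} = y_n + z·[12/13·y_n + 1/13·y_{n+1}] ⇒ (1 − 1/13z)y_{n+1} = (1 + 12/13z)y_n
  Hence R(z) = (1 + 12/13z)/(1 − 1/13z).

Boundary: |R(x)|=1, x<0.
x=-0.31: |R|=0.6972
R=−1: 1+12/13x = −1+1/13x ⇒ -11/13x=2 ⇒ x=2/(-11/13)=-2.3636
Confirm numerically:
  x=-2.055: |R|=0.77449 <1
  x=-1.040: |R|=0.03704 <1
  x=-1.035: |R|=0.04133 <1
  x=-2.898: |R|=1.36973 >1
  x=-2.451: |R|=1.06220 >1
Interval (-2.3636, 0).

z∈(-2.3636,0).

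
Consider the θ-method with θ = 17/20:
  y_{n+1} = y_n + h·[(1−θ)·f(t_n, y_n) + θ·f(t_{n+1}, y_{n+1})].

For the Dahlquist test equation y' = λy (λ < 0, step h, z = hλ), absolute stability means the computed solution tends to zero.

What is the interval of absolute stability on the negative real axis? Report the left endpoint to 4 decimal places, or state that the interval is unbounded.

interval (−∞, 0).

On y'=λy, z=hλ:
  y_{n+1} = y_n + z·[3/20·y_n + 17/20·y_{n+1}] ⇒ (1 − 17/20z)y_{n+1} = (1 + 3/20z)y_n
  R(z) = (1 + 3/20z)/(1 − 17/20z).

Solve |R(x)|<1 on ℝ⁻.
x=-1.43: |R|=0.3545
x=-2: |R|=0.2593
x=-10: |R|=0.0526
x=-100: |R|=0.1628
θ=17/20≥1/2 ⇒ |1+3/20x|<|1−17/20x| ∀x<0 ⇒ interval (−∞,0).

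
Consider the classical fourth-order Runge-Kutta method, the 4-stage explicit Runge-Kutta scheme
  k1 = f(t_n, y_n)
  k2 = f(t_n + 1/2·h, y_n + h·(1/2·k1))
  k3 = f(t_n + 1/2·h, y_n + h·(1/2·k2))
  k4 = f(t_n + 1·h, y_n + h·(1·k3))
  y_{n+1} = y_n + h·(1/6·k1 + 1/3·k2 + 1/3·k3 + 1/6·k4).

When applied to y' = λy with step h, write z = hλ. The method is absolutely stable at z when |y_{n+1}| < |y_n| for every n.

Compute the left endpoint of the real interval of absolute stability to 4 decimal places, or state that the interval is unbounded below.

With y'=λy (z=hλ):
  order 4, 4-stage ⇒ R(z)=1+z+z^2/2+z^3/6+z^4/24
  (e.g. R(-1.68)=0.27284, |R|=0.27284)

Boundary: |R(x)|=1, x<0.
x=-1.68: |R|=0.2728
|R(-2.91)|=1.2049 |R(-2.03)|=0.3438 |R(-1.6)|=0.2704
Bisect:
  x_lo=-3.5220 |R|=2.8102  x_hi=-0.2828 |R|=0.7537
  mid=-1.90242 |R|=0.30542 →hi
  mid=-2.71222 |R|=0.89531 →hi
  mid=-3.11713 |R|=1.62694 →lo
  mid=-2.91467 |R|=1.21324 →lo
  mid=-2.81345 |R|=1.04329 →lo
  mid=-2.76284 |R|=0.96667 →hi
  mid=-2.78814 |R|=1.00430 →lo
  mid=-2.77549 |R|=0.98532 →hi
  mid=-2.78182 |R|=0.99477 →hi
  ...
  [-2.78538,-2.78518] ⇒ x*=-2.7853
So |R|<1 on (-2.7853, 0).

left endpoint -2.7853.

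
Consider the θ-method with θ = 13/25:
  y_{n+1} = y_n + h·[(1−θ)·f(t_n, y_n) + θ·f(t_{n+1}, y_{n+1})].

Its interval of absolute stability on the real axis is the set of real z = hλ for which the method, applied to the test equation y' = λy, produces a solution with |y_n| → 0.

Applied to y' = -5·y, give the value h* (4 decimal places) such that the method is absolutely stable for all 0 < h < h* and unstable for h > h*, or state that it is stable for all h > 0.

(−∞, 0) — no finite endpoint. Any h>0 works for λ=-5.

Test eqn y'=λy, z=hλ:
  y_{n+1} = y_n + z·[12/25·y_n + 13/25·y_{n+1}] ⇒ (1 − 13/25z)y_{n+1} = (1 + 12/25z)y_n
  Hence R(z) = (1 + 12/25z)/(1 − 13/25z).

Boundary: |R(x)|=1, x<0.
x=-1.61: |R|=0.1237
x=-2: |R|=0.0196
x=-10: |R|=0.6129
x=-100: |R|=0.8868
θ=13/25≥1/2 ⇒ |1+12/25x|<|1−13/25x| ∀x<0 ⇒ unbounded interval.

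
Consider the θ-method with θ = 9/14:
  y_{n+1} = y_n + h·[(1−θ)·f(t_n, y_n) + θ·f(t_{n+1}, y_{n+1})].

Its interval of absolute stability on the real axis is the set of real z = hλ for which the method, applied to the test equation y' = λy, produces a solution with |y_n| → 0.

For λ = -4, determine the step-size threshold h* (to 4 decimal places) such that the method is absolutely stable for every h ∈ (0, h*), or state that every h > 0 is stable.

interval (−∞, 0). Any h>0 works for λ=-4.

With y'=λy (z=hλ):
  y_{n+1} = y_n + z·[5/14·y_n + 9/14·y_{n+1}] ⇒ (1 − 9/14z)y_{n+1} = (1 + 5/14z)y_n
  so R(z) = (1 + 5/14z)/(1 − 9/14z).

Need |R(x)|<1, x<0.
x=-1: |R|=0.3913
x=-2: |R|=0.1250
x=-10: |R|=0.3462
x=-100: |R|=0.5317
θ=9/14≥1/2 ⇒ |1+5/14x|<|1−9/14x| ∀x<0 ⇒ unbounded interval.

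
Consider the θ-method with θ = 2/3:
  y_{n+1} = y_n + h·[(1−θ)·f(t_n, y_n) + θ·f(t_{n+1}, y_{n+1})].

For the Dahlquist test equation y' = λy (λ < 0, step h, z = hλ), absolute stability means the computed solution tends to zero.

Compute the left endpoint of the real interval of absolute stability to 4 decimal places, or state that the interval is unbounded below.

Set f=λy, z=hλ:
  y_{n+1} = y_n + z·[1/3·y_n + 2/3·y_{n+1}] ⇒ (1 − 2/3z)y_{n+1} = (1 + 1/3z)y_n
  R(z) = (1 + 1/3z)/(1 − 2/3z).

Solve |R(x)|<1 on ℝ⁻.
x=-0.82: |R|=0.4698
x=-2: |R|=0.1429
x=-10: |R|=0.3043
x=-100: |R|=0.4778
θ=2/3≥1/2 ⇒ |1+1/3x|<|1−2/3x| ∀x<0 ⇒ interval (−∞,0).

(−∞, 0) — no finite endpoint.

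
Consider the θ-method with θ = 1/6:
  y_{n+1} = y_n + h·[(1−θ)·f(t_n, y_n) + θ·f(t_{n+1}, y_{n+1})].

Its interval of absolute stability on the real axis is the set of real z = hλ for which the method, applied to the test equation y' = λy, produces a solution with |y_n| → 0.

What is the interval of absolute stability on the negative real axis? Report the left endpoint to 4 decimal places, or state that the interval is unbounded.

Test eqn y'=λy, z=hλ:
  y_{n+1} = y_n + z·[5/6·y_n + 1/6·y_{n+1}] ⇒ (1 − 1/6z)y_{n+1} = (1 + 5/6z)y_n
  so R(z) = (1 + 5/6z)/(1 − 1/6z).

Solve |R(x)|<1 on ℝ⁻.
x=-1.25: |R|=0.0345
R=−1: 1+5/6x = −1+1/6x ⇒ -2/3x=2 ⇒ x=2/(-2/3)=-3.0000
Confirm numerically:
  x=-2.499: |R|=0.76421 <1
  x=-2.399: |R|=0.71378 <1
  x=-2.088: |R|=0.54896 <1
  x=-1.828: |R|=0.40112 <1
  x=-3.582: |R|=1.24296 >1
  x=-3.403: |R|=1.17143 >1
  x=-3.171: |R|=1.07458 >1
Interval (-3.0000, 0).

z∈(-3.0000,0).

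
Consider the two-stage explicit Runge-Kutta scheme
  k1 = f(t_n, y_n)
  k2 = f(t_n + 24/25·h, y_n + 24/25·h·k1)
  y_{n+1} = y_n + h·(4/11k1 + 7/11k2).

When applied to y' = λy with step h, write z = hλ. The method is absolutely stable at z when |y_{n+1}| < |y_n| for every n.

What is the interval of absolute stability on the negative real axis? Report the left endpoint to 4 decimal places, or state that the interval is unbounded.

(-1.6369, 0).

With y'=λy (z=hλ):
  k1=λy_n ⇒ h·k1=z·y_n;  k2=λ(1+24/25z)y_n ⇒ h·k2=z(1+24/25z)y_n
  y_{n+1}/y_n = 1 + 4/11z + 7/11z(1+24/25z) = 1 + z + 168/275z²
  ⇒ R(z) = 1 + z + 168/275z².

Find x<0 with |R(x)|<1.
x=-1.6: |R|=0.9639
R=1: x+168/275x²=0 ⇒ x=−275/168=-1.6369; min R=1−1/(4·168/275)=0.5908>−1
Confirm numerically:
  x=-1.107: |R|=0.64164 <1
  x=-1.054: |R|=0.62467 <1
  x=-0.950: |R|=0.60135 <1
  x=-0.706: |R|=0.59850 <1
  x=-1.977: |R|=1.41076 >1
  x=-1.821: |R|=1.20480 >1
  x=-1.799: |R|=1.17815 >1
Stable set (-1.6369, 0).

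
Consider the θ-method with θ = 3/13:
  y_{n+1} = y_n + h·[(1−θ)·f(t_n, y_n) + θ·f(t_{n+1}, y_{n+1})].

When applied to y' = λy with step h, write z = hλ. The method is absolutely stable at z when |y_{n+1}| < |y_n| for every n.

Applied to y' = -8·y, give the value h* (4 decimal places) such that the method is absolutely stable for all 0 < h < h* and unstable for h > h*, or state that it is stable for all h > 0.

(-3.7143,0); λ=-8 ⇒ h* = (26/7)/8 = 0.4643.

With y'=λy (z=hλ):
  y_{n+1} = y_n + z·[10/13·y_n + 3/13·y_{n+1}] ⇒ (1 − 3/13z)y_{n+1} = (1 + 10/13z)y_n
  R(z) = (1 + 10/13z)/(1 − 3/13z).

Need |R(x)|<1, x<0.
x=-1.03: |R|=0.1678
R=−1: 1+10/13x = −1+3/13x ⇒ -7/13x=2 ⇒ x=2/(-7/13)=-3.7143
Confirm numerically:
  x=-2.502: |R|=0.58617 <1
  x=-1.945: |R|=0.34245 <1
  x=-1.934: |R|=0.33720 <1
  x=-1.516: |R|=0.12309 <1
  x=-4.255: |R|=1.14690 >1
  x=-3.988: |R|=1.07675 >1
Interval (-3.7143, 0).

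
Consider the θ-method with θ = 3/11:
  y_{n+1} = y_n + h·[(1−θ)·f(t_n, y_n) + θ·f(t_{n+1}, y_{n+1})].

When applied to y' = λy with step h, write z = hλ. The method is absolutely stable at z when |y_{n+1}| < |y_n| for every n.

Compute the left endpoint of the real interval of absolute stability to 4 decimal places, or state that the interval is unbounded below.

left endpoint -4.4000.

Set f=λy, z=hλ:
  y_{n+1} = y_n + z·[8/11·y_n + 3/11·y_{n+1}] ⇒ (1 − 3/11z)y_{n+1} = (1 + 8/11z)y_n
  ⇒ R(z) = (1 + 8/11z)/(1 − 3/11z).

Boundary: |R(x)|=1, x<0.
x=-0.85: |R|=0.3100
R=−1: 1+8/11x = −1+3/11x ⇒ -5/11x=2 ⇒ x=2/(-5/11)=-4.4000
Confirm numerically:
  x=-2.841: |R|=0.60073 <1
  x=-2.591: |R|=0.51819 <1
  x=-2.177: |R|=0.36598 <1
  x=-4.958: |R|=1.10783 >1
  x=-4.589: |R|=1.03816 >1
Interval (-4.4000, 0).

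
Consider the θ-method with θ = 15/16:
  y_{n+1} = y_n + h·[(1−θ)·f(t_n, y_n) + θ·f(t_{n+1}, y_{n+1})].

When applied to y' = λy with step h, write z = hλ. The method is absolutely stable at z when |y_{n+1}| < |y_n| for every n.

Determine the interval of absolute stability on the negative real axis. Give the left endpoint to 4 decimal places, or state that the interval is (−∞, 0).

With y'=λy (z=hλ):
  y_{n+1} = y_n + z·[1/16·y_n + 15/16·y_{n+1}] ⇒ (1 − 15/16z)y_{n+1} = (1 + 1/16z)y_n
  ⇒ R(z) = (1 + 1/16z)/(1 − 15/16z).

Boundary: |R(x)|=1, x<0.
x=-1.42: |R|=0.3909
x=-2: |R|=0.3043
x=-10: |R|=0.0361
x=-100: |R|=0.0554
θ=15/16≥1/2 ⇒ |1+1/16x|<|1−15/16x| ∀x<0 ⇒ stable on all of ℝ⁻.

unbounded; (−∞, 0).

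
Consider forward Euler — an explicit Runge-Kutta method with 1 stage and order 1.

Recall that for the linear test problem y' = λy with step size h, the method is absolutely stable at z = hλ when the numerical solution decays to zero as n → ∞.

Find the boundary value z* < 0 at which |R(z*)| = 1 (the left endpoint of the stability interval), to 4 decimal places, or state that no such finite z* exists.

z* = -2.0000.

Test eqn y'=λy, z=hλ:
  order 1, 1-stage ⇒ R(z)=1+z
  (e.g. R(-1.6)=-0.60000, |R|=0.60000)

Boundary: |R(x)|=1, x<0.
x=-1.6: |R|=0.6000
|R(-2.35)|=1.3500 |R(-1.52)|=0.5200 |R(-1.18)|=0.1800
Bisect:
  x_lo=-2.3376 |R|=1.3376  x_hi=-0.3050 |R|=0.6950
  mid=-1.32130 |R|=0.32130 →hi
  mid=-1.82943 |R|=0.82943 →hi
  mid=-2.08349 |R|=1.08349 →lo
  mid=-1.95646 |R|=0.95646 →hi
  mid=-2.01998 |R|=1.01998 →lo
  mid=-1.98822 |R|=0.98822 →hi
  mid=-2.00410 |R|=1.00410 →lo
  mid=-1.99616 |R|=0.99616 →hi
  ...
  [-2.00001,-1.99988] ⇒ x*=-2.0000
So |R|<1 on (-2.0000, 0).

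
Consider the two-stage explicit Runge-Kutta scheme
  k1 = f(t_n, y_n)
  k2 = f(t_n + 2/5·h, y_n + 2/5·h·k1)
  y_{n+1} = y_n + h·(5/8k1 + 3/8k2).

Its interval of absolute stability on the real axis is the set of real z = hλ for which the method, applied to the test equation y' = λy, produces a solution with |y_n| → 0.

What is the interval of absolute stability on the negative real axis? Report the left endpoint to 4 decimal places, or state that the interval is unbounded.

On y'=λy, z=hλ:
  k1=λy_n ⇒ h·k1=z·y_n;  k2=λ(1+2/5z)y_n ⇒ h·k2=z(1+2/5z)y_n
  y_{n+1}/y_n = 1 + 5/8z + 3/8z(1+2/5z) = 1 + z + 3/20z²
  ⇒ R(z) = 1 + z + 3/20z².

Find x<0 with |R(x)|<1.
x=-0.75: |R|=0.3344
R=1: x+3/20x²=0 ⇒ x=−20/3=-6.6667; min R=1−1/(4·3/20)=-0.6667>−1
Confirm numerically:
  x=-6.015: |R|=0.41203 <1
  x=-4.914: |R|=0.29189 <1
  x=-2.930: |R|=0.64227 <1
  x=-7.024: |R|=1.37649 >1
  x=-7.018: |R|=1.36985 >1
  x=-6.762: |R|=1.09670 >1
Interval (-6.6667, 0).

(-6.6667, 0).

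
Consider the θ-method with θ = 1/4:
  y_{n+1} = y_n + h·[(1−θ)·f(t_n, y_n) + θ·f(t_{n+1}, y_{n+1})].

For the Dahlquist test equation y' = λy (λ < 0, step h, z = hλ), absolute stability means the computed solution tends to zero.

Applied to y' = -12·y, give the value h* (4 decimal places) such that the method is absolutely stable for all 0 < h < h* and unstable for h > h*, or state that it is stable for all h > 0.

With y'=λy (z=hλ):
  y_{n+1} = y_n + z·[3/4·y_n + 1/4·y_{n+1}] ⇒ (1 − 1/4z)y_{n+1} = (1 + 3/4z)y_n
  so R(z) = (1 + 3/4z)/(1 − 1/4z).

Boundary: |R(x)|=1, x<0.
x=-1.52: |R|=0.1014
R=−1: 1+3/4x = −1+1/4x ⇒ -1/2x=2 ⇒ x=2/(-1/2)=-4.0000
Confirm numerically:
  x=-3.974: |R|=0.99348 <1
  x=-3.218: |R|=0.78332 <1
  x=-3.066: |R|=0.73564 <1
  x=-1.870: |R|=0.27428 <1
  x=-4.226: |R|=1.05495 >1
  x=-4.123: |R|=1.03028 >1
  x=-4.022: |R|=1.00548 >1
So |R|<1 on (-4.0000, 0).

(-4.0000,0); λ=-12 ⇒ h* = (4)/12 = 0.3333.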